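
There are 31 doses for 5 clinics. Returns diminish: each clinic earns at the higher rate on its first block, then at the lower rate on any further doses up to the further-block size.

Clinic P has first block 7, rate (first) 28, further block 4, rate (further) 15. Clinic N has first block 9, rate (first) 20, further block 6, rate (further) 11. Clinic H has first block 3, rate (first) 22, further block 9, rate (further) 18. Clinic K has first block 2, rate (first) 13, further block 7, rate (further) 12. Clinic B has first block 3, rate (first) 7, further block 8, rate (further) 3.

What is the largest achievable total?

649

Treat each block as its own option and order by rate: Clinic P/T1 28 > Clinic H/T1 22 > Clinic N/T1 20 > Clinic H/T2 18 > Clinic P/T2 15 > Clinic K/T1 13 > Clinic K/T2 12 > Clinic N/T2 11 > Clinic B/T1 7 > Clinic B/T2 3.
Fill Clinic P T1 block (7 at 28) ; 24 left.
Fill Clinic H T1 block (3 at 22) ; 21 left.
Fill Clinic N T1 block (9 at 20) ; 12 left.
Clinic H T2 at 18: fill all 9 ; 3 left.
3 remain; put them into Clinic P T2 at 15.
Total = 28×7 + 22×3 + 20×9 + 18×9 + 15×3 = 649.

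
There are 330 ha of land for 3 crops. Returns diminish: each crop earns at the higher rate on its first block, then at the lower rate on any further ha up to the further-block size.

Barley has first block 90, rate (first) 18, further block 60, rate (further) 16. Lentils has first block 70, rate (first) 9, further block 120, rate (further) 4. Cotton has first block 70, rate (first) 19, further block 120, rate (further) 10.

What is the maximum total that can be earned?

5010

Order all 6 blocks by rate: Cotton/T1 19 > Barley/T1 18 > Barley/T2 16 > Cotton/T2 10 > Lentils/T1 9 > Lentils/T2 4.
Cotton T1 at 19: fill all 70 → 260 left.
Barley/T1 (18): +90 → 170 left.
Barley T2 at 16: fill all 60 → 110 left.
110 remain; put them into Cotton T2 at 10.
Total = 19×70 + 18×90 + 16×60 + 10×110 = 5010.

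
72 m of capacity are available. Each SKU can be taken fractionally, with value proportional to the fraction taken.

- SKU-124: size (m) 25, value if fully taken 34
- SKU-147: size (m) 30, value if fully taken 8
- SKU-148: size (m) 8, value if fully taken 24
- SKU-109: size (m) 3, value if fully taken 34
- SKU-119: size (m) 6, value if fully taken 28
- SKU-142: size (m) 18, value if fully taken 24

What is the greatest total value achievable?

Rank by value-to-size ratio: SKU-109 34/3≈11.3, SKU-119 28/6≈4.67, SKU-148 24/8≈3, SKU-124 34/25≈1.36, SKU-142 24/18≈1.33, SKU-147 8/30≈0.267.
SKU-109: take in full, 3 m for value 34 — 69 left.
Take all of SKU-119 (6 m, value 28) — 63 m left.
SKU-148: take in full, 8 m for value 24 — 55 left.
SKU-124: take in full, 25 m for value 34 — 30 left.
Take all of SKU-142 (18 m, value 24) — 12 m left.
Fill the last 12 m with part of SKU-147: 12/30 of it earns 3.2.
Total value = 147.2.

147.2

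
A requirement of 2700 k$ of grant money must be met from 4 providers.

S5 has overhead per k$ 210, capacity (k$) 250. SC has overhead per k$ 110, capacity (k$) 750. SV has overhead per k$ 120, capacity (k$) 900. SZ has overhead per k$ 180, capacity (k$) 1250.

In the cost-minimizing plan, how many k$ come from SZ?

1050

Fill from the cheapest provider first.
Take 750 from SC at 110 — need 1950 more.
SV at 120: take all 900 k$ — 1050 still needed.
SZ at 180: take 1050 of its 1250 — requirement met.
S5: unused.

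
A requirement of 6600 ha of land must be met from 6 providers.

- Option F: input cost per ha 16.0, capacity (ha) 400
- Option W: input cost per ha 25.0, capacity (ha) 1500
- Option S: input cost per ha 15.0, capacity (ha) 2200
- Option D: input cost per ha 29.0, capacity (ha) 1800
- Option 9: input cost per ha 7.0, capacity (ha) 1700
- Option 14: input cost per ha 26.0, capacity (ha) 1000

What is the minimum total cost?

109600

Fill from the cheapest provider first.
Option 9 (7.0): use full 1700 ; 4900 ha to go.
Option S at 15.0: take all 2200 ha ; 2700 still needed.
Take 400 from Option F at 16.0 ; need 2300 more.
Option W at 25.0: take all 1500 ha ; 800 still needed.
Option 14 (26.0): take the remaining 800 ; done.
Option D: unused.
Cost = 1700×7.0 + 2200×15.0 + 400×16.0 + 1500×25.0 + 800×26.0 = 109600.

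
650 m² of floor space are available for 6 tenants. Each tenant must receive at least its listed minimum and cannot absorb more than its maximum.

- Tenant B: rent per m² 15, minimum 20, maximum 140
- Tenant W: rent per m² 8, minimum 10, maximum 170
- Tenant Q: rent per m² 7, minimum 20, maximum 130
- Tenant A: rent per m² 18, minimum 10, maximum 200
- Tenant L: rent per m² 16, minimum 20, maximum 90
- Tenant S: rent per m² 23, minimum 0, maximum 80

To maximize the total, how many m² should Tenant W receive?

120

Meeting every minimum uses 20+10+20+10+20+0 = 80 m², leaving 570.
Order the tenants by rent per m²: Tenant S 23 > Tenant A 18 > Tenant L 16 > Tenant B 15 > Tenant W 8 > Tenant Q 7.
Tenant S: +80 to 80 (cap) → 490 left.
Tenant A: +190 to 200 (cap) → 300 left.
Tenant L takes 70 more to reach its cap of 90 → 230 left.
Give Tenant B 120 more to hit its cap of 140 → 110 left.
Only 110 left; Tenant W takes them to reach 120.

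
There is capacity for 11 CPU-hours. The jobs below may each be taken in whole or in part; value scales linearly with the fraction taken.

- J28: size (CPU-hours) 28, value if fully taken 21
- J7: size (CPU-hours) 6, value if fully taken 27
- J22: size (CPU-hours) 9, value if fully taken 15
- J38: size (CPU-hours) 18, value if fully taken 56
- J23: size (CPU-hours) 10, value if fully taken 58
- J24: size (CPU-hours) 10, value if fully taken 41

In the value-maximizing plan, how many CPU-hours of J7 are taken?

1

Rank by value-to-size ratio: J23 58/10≈5.8, J7 27/6≈4.5, J24 41/10≈4.1, J38 56/18≈3.11, J22 15/9≈1.67, J28 21/28≈0.75.
J23: take in full, 10 CPU-hours for value 58 → 1 left.
Fill the last 1 CPU-hours with part of J7: 1/6 of it earns 4.5.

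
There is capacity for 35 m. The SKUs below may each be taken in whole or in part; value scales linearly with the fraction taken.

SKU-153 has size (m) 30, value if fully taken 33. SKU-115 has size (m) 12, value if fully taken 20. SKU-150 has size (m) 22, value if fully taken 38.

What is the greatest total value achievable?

Best value per unit of size first: SKU-150 38/22≈1.73, SKU-115 20/12≈1.67, SKU-153 33/30≈1.1.
SKU-150: take in full, 22 m for value 38 ; 13 left.
SKU-115: take in full, 12 m for value 20 ; 1 left.
Only 1 m remain; take 1/30 of SKU-153 for value 33×1/30 = 1.1.
Total value = 59.1.

59.1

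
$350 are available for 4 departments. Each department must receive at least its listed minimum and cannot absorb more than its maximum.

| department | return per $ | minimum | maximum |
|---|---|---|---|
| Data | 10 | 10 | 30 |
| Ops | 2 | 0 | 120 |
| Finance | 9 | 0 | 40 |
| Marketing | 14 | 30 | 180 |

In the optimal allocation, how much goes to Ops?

Meeting every minimum uses 10+0+0+30 = 40 $, leaving 310.
Rank by return per $: Marketing 14 > Data 10 > Finance 9 > Ops 2.
Give Marketing 150 more to hit its cap of 180 — 160 left.
Give Data 20 more to hit its cap of 30 — 140 left.
Give Finance 40 more to hit its cap of 40 — 100 left.
Ops: +100 (room for 120) → 100. Pool exhausted.

100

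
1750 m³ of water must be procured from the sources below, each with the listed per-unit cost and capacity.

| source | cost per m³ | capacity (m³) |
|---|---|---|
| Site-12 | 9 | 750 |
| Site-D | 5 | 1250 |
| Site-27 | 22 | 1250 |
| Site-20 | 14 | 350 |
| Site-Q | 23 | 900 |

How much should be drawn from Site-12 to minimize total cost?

Fill from the cheapest source first.
Take 1250 from Site-D at 5 — need 500 more.
Site-12 (9): take the remaining 500 — done.
Site-20, Site-27, Site-Q: unused.

500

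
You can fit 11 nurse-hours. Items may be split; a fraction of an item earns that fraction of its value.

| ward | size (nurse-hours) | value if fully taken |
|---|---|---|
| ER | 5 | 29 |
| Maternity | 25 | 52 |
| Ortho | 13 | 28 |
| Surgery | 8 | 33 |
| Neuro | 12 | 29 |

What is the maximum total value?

53.75

Sort by value density: ER 29/5≈5.8, Surgery 33/8≈4.12, Neuro 29/12≈2.42, Ortho 28/13≈2.15, Maternity 52/25≈2.08.
All 5 nurse-hours of ER fit (value 29) — 6 remain.
Only 6 nurse-hours remain; take 6/8 of Surgery for value 33×6/8 = 24.75.
Total value = 53.75.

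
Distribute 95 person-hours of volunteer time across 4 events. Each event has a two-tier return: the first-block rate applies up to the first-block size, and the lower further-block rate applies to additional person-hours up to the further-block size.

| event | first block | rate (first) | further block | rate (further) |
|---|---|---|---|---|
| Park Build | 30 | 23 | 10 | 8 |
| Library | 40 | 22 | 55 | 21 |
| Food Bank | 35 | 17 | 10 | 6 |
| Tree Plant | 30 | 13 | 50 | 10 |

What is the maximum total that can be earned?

2095

Treat each block as its own option and order by rate: Park Build/tier1 23 > Library/tier1 22 > Library/tier2 21 > Food Bank/tier1 17 > Tree Plant/tier1 13 > Tree Plant/tier2 10 > Park Build/tier2 8 > Food Bank/tier2 6.
Park Build tier1 at 23: fill all 30 → 65 left.
Library tier1 at 22: fill all 40 → 25 left.
25 remain; put them into Library tier2 at 21.
Total = 23×30 + 22×40 + 21×25 = 2095.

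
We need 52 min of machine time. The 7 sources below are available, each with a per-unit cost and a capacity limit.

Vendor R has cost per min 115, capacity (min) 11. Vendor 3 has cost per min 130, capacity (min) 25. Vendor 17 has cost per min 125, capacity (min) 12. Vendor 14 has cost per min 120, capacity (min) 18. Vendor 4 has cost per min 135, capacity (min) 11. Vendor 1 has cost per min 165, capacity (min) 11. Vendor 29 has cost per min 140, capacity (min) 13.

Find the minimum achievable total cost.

6355

Cheapest first:
Take 11 from Vendor R at 115 ; need 41 more.
Vendor 14 at 120: take all 18 min ; 23 still needed.
Vendor 17 (125): use full 12 ; 11 min to go.
Vendor 3 (130): take the remaining 11 ; done.
Vendor 4, Vendor 29, Vendor 1: unused.
Cost = 11×115 + 18×120 + 12×125 + 11×130 = 6355.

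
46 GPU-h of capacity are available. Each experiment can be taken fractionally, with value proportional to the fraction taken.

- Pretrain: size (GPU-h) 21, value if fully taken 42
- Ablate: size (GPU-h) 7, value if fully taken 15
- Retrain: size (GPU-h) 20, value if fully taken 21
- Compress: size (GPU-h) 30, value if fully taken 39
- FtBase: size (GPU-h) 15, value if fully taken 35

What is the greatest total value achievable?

Rank by value-to-size ratio: FtBase 35/15≈2.33, Ablate 15/7≈2.14, Pretrain 42/21≈2, Compress 39/30≈1.3, Retrain 21/20≈1.05.
Take all of FtBase (15 GPU-h, value 35) → 31 GPU-h left.
Ablate: take in full, 7 GPU-h for value 15 → 24 left.
Take all of Pretrain (21 GPU-h, value 42) → 3 GPU-h left.
Fill the last 3 GPU-h with part of Compress: 3/30 of it earns 3.9.
Total value = 95.9.

95.9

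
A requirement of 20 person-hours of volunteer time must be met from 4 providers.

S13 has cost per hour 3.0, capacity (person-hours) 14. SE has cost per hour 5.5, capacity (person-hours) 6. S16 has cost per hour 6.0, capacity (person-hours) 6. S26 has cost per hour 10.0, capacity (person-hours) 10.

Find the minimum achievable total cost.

75

Fill from the cheapest provider first.
S13 at 3.0: take all 14 person-hours → 6 still needed.
SE at 5.5: take all 6 person-hours → 0 still needed.
S16, S26: unused.
Cost = 14×3.0 + 6×5.5 = 75.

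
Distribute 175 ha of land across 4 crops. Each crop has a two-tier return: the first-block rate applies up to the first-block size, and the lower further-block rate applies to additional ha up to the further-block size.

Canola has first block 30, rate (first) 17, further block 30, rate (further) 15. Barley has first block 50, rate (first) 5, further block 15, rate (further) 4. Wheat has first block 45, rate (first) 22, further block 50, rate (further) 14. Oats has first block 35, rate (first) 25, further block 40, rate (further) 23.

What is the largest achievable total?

Rank every tier by rate: Oats/tier1 25 > Oats/tier2 23 > Wheat/tier1 22 > Canola/tier1 17 > Canola/tier2 15 > Wheat/tier2 14 > Barley/tier1 5 > Barley/tier2 4.
Oats/tier1 (25): +35 — 140 left.
Fill Oats tier2 block (40 at 23) — 100 left.
Wheat/tier1 (22): +45 — 55 left.
Fill Canola tier1 block (30 at 17) — 25 left.
Canola/tier2: +25 of 30 at 15; pool empty.
Total = 25×35 + 23×40 + 22×45 + 17×30 + 15×25 = 3670.

3670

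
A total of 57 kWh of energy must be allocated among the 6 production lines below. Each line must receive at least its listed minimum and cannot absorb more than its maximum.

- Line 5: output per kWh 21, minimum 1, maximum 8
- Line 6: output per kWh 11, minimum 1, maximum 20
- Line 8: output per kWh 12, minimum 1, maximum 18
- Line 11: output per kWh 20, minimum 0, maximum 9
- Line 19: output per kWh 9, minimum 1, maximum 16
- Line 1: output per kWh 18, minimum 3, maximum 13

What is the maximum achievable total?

895

Meeting every minimum uses 1+1+1+0+1+3 = 7 kWh, leaving 50.
Order the production lines by output per kWh: Line 5 21 > Line 11 20 > Line 1 18 > Line 8 12 > Line 6 11 > Line 19 9.
Give Line 5 7 more to hit its cap of 8 ; 43 left.
Line 11 takes 9 more to reach its cap of 9 ; 34 left.
Give Line 1 10 more to hit its cap of 13 ; 24 left.
Line 8: +17 to 18 (cap) ; 7 left.
Only 7 left; Line 6 takes them to reach 8.
Total = 21×8 + 11×8 + 12×18 + 20×9 + 9×1 + 18×13 = 895.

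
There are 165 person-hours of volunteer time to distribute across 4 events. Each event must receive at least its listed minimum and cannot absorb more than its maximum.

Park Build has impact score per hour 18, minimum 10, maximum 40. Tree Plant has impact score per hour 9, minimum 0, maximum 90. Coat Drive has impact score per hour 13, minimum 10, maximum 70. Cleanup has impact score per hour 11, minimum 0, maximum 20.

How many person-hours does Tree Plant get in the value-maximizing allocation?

35

Meeting every minimum uses 10+0+10+0 = 20 person-hours, leaving 145.
Highest impact score per hour first: Park Build 18 > Coat Drive 13 > Cleanup 11 > Tree Plant 9.
Park Build takes 30 more to reach its cap of 40 → 115 left.
Give Coat Drive 60 more to hit its cap of 70 → 55 left.
Cleanup: +20 to 20 (cap) → 35 left.
Tree Plant has room for 90 more but only 35 remain, so it gets 35.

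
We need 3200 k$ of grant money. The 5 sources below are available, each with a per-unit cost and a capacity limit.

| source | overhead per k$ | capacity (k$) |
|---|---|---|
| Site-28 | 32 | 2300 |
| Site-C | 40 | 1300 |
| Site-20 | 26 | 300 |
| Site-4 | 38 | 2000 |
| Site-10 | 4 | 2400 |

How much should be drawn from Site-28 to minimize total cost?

Fill from the cheapest source first.
Site-10 at 4: take all 2400 k$ → 800 still needed.
Take 300 from Site-20 at 26 → need 500 more.
Site-28 (32): take the remaining 500 → done.
Site-4, Site-C: unused.

500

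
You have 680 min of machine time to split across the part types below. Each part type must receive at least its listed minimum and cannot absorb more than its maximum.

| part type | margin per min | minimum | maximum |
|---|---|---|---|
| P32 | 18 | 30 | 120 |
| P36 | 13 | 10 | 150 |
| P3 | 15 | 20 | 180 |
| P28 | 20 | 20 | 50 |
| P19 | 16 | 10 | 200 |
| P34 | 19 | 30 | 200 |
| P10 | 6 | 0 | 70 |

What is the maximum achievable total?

11790

Meeting every minimum uses 30+10+20+20+10+30+0 = 120 min, leaving 560.
Order the part types by margin per min: P28 20 > P34 19 > P32 18 > P19 16 > P3 15 > P36 13 > P10 6.
P28: +30 to 50 (cap) ; 530 left.
Give P34 170 more to hit its cap of 200 ; 360 left.
P32 takes 90 more to reach its cap of 120 ; 270 left.
Give P19 190 more to hit its cap of 200 ; 80 left.
Only 80 left; P3 takes them to reach 100.
Total = 18×120 + 13×10 + 15×100 + 20×50 + 16×200 + 19×200 = 11790.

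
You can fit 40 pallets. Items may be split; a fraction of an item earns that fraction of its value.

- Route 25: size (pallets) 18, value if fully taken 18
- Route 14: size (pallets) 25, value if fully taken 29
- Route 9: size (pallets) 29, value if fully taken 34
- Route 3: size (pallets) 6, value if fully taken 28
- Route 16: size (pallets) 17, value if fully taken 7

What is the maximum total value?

67.8

Best value per unit of size first: Route 3 28/6≈4.67, Route 9 34/29≈1.17, Route 14 29/25≈1.16, Route 25 18/18≈1, Route 16 7/17≈0.412.
All 6 pallets of Route 3 fit (value 28) → 34 remain.
Route 9: take in full, 29 pallets for value 34 → 5 left.
Fill the last 5 pallets with part of Route 14: 5/25 of it earns 5.8.
Total value = 67.8.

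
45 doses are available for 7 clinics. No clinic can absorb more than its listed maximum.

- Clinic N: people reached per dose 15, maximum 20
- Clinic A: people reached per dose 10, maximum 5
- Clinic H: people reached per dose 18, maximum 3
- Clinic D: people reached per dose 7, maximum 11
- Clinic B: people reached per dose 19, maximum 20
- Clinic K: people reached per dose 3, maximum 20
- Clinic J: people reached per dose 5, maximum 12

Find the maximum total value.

754

Highest people reached per dose first: Clinic B 19 > Clinic H 18 > Clinic N 15 > Clinic A 10 > Clinic D 7 > Clinic J 5 > Clinic K 3.
Clinic B: +20 to 20 (cap) ; 25 left.
Clinic H takes 3 to reach its cap of 3 ; 22 left.
Clinic N: +20 to 20 (cap) ; 2 left.
Only 2 left; Clinic A takes them to reach 2.
Total = 15×20 + 10×2 + 18×3 + 19×20 = 754.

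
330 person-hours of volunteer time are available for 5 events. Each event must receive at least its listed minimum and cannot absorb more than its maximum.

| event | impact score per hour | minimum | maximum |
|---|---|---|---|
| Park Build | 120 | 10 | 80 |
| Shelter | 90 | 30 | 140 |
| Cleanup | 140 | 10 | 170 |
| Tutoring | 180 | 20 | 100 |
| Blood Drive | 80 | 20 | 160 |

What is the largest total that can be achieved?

Meeting every minimum uses 10+30+10+20+20 = 90 person-hours, leaving 240.
Highest impact score per hour first: Tutoring 180 > Cleanup 140 > Park Build 120 > Shelter 90 > Blood Drive 80.
Give Tutoring 80 more to hit its cap of 100 — 160 left.
Cleanup takes 160 more to reach its cap of 170 — 0 left.
Total = 120×10 + 90×30 + 140×170 + 180×100 + 80×20 = 47300.

47300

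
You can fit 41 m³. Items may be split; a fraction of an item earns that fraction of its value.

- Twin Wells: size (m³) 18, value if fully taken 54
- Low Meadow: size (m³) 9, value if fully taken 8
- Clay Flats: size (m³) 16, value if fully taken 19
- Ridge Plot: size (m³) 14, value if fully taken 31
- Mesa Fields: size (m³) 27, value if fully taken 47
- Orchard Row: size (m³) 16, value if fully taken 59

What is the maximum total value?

Rank by value-to-size ratio: Orchard Row 59/16≈3.69, Twin Wells 54/18≈3, Ridge Plot 31/14≈2.21, Mesa Fields 47/27≈1.74, Clay Flats 19/16≈1.19, Low Meadow 8/9≈0.889.
Orchard Row: take in full, 16 m³ for value 59 → 25 left.
Twin Wells: take in full, 18 m³ for value 54 → 7 left.
Only 7 m³ remain; take 7/14 of Ridge Plot for value 31×7/14 = 15.5.
Total value = 128.5.

128.5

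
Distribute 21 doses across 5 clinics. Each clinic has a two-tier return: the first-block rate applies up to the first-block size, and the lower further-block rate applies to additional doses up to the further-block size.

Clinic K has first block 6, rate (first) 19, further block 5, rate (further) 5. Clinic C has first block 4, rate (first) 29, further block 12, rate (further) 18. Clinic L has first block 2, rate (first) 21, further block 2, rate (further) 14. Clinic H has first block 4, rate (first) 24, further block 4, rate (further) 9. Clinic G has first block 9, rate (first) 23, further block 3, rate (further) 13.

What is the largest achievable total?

Rank every tier by rate: Clinic C/T1 29 > Clinic H/T1 24 > Clinic G/T1 23 > Clinic L/T1 21 > Clinic K/T1 19 > Clinic C/T2 18 > Clinic L/T2 14 > Clinic G/T2 13 > Clinic H/T2 9 > Clinic K/T2 5.
Clinic C/T1 (29): +4 ; 17 left.
Fill Clinic H T1 block (4 at 24) ; 13 left.
Clinic G T1 at 23: fill all 9 ; 4 left.
Clinic L/T1 (21): +2 ; 2 left.
Clinic K T1 at 19: only 2 left, fill 2.
Total = 29×4 + 24×4 + 23×9 + 21×2 + 19×2 = 499.

499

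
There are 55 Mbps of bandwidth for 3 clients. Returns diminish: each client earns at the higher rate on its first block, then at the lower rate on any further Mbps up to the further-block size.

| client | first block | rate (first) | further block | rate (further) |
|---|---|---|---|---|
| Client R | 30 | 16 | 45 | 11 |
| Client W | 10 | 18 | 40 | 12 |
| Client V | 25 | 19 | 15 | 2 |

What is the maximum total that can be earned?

975

Rank every tier by rate: Client V/first 19 > Client W/first 18 > Client R/first 16 > Client W/second 12 > Client R/second 11 > Client V/second 2.
Client V first at 19: fill all 25 — 30 left.
Client W first at 18: fill all 10 — 20 left.
20 remain; put them into Client R first at 16.
Total = 19×25 + 18×10 + 16×20 = 975.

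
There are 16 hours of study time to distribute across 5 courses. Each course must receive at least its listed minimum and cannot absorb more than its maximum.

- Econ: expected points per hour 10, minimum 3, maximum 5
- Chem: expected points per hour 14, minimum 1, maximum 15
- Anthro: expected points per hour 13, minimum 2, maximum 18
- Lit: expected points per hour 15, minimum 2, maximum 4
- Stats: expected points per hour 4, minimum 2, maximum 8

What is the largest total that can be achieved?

194

Meeting every minimum uses 3+1+2+2+2 = 10 hours, leaving 6.
Highest expected points per hour first: Lit 15 > Chem 14 > Anthro 13 > Econ 10 > Stats 4.
Give Lit 2 more to hit its cap of 4 ; 4 left.
Chem: +4 (room for 14) → 5. Pool exhausted.
Total = 10×3 + 14×5 + 13×2 + 15×4 + 4×2 = 194.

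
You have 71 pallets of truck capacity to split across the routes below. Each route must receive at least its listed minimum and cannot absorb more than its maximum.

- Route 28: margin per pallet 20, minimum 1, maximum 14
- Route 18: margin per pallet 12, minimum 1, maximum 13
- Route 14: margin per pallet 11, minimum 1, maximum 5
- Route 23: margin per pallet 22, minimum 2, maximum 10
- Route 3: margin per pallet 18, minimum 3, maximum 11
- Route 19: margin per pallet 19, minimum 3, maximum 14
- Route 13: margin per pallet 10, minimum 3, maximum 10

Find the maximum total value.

1215

Meeting every minimum uses 1+1+1+2+3+3+3 = 14 pallets, leaving 57.
Order the routes by margin per pallet: Route 23 22 > Route 28 20 > Route 19 19 > Route 3 18 > Route 18 12 > Route 14 11 > Route 13 10.
Route 23 takes 8 more to reach its cap of 10 ; 49 left.
Route 28 takes 13 more to reach its cap of 14 ; 36 left.
Route 19 takes 11 more to reach its cap of 14 ; 25 left.
Route 3 takes 8 more to reach its cap of 11 ; 17 left.
Route 18 takes 12 more to reach its cap of 13 ; 5 left.
Route 14: +4 to 5 (cap) ; 1 left.
Route 13: +1 (room for 7) → 4. Pool exhausted.
Total = 20×14 + 12×13 + 11×5 + 22×10 + 18×11 + 19×14 + 10×4 = 1215.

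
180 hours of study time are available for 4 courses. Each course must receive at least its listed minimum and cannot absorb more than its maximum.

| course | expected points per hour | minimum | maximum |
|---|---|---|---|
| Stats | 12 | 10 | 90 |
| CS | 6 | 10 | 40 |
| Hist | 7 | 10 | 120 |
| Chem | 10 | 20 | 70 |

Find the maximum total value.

Meeting every minimum uses 10+10+10+20 = 50 hours, leaving 130.
Highest expected points per hour first: Stats 12 > Chem 10 > Hist 7 > CS 6.
Give Stats 80 more to hit its cap of 90 ; 50 left.
Chem takes 50 more to reach its cap of 70 ; 0 left.
Total = 12×90 + 6×10 + 7×10 + 10×70 = 1910.

1910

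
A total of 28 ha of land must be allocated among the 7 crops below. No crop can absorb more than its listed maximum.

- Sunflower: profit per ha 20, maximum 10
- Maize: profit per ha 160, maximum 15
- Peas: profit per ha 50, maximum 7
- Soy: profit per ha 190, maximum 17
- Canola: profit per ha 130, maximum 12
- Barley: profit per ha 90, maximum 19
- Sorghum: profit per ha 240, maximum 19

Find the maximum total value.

6270

Rank by profit per ha: Sorghum 240 > Soy 190 > Maize 160 > Canola 130 > Barley 90 > Peas 50 > Sunflower 20.
Give Sorghum 19 to hit its cap of 19 ; 9 left.
Only 9 left; Soy takes them to reach 9.
Total = 190×9 + 240×19 = 6270.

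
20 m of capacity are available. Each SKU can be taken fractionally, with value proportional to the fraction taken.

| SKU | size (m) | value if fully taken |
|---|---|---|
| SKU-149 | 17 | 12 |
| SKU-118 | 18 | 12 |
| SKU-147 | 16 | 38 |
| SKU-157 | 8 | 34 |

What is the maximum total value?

62.5

Sort by value density: SKU-157 34/8≈4.25, SKU-147 38/16≈2.38, SKU-149 12/17≈0.706, SKU-118 12/18≈0.667.
Take all of SKU-157 (8 m, value 34) ; 12 m left.
Only 12 m remain; take 12/16 of SKU-147 for value 38×12/16 = 28.5.
Total value = 62.5.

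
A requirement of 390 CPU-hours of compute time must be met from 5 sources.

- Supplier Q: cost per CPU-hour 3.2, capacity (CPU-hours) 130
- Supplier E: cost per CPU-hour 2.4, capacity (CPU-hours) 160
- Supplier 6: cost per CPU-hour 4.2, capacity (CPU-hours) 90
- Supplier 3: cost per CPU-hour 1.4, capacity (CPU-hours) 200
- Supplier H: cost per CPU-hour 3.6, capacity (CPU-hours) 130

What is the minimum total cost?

Fill from the cheapest source first.
Supplier 3 at 1.4: take all 200 CPU-hours — 190 still needed.
Take 160 from Supplier E at 2.4 — need 30 more.
Supplier Q (3.2): take the remaining 30 — done.
Supplier H, Supplier 6: unused.
Cost = 200×1.4 + 160×2.4 + 30×3.2 = 760.

760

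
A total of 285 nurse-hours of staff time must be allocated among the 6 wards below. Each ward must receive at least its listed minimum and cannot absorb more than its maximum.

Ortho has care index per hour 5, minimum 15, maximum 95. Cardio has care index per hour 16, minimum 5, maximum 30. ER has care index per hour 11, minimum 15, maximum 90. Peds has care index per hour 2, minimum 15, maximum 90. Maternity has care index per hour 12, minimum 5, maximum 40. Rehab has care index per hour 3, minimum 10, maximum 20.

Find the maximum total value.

2500

Meeting every minimum uses 15+5+15+15+5+10 = 65 nurse-hours, leaving 220.
Highest care index per hour first: Cardio 16 > Maternity 12 > ER 11 > Ortho 5 > Rehab 3 > Peds 2.
Cardio: +25 to 30 (cap) — 195 left.
Give Maternity 35 more to hit its cap of 40 — 160 left.
ER takes 75 more to reach its cap of 90 — 85 left.
Ortho takes 80 more to reach its cap of 95 — 5 left.
Rehab has room for 10 more but only 5 remain, so it gets 15.
Total = 5×95 + 16×30 + 11×90 + 2×15 + 12×40 + 3×15 = 2500.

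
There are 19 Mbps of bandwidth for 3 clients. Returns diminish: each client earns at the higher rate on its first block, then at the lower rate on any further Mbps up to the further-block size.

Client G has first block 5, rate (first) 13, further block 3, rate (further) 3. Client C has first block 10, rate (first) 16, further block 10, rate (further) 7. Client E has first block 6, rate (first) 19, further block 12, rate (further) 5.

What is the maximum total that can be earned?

Treat each block as its own option and order by rate: Client E/first 19 > Client C/first 16 > Client G/first 13 > Client C/second 7 > Client E/second 5 > Client G/second 3.
Client E/first (19): +6 → 13 left.
Fill Client C first block (10 at 16) → 3 left.
Client G/first: +3 of 5 at 13; pool empty.
Total = 19×6 + 16×10 + 13×3 = 313.

313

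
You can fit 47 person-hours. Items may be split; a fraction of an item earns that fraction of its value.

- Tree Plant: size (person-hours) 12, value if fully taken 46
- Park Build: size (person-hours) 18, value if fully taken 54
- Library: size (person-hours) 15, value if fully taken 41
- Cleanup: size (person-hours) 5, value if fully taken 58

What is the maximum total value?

Sort by value density: Cleanup 58/5≈11.6, Tree Plant 46/12≈3.83, Park Build 54/18≈3, Library 41/15≈2.73.
Cleanup: take in full, 5 person-hours for value 58 ; 42 left.
Take all of Tree Plant (12 person-hours, value 46) ; 30 person-hours left.
Park Build: take in full, 18 person-hours for value 54 ; 12 left.
12 person-hours left: a 12/15 share of Library gives 41×12/15 = 32.8.
Total value = 190.8.

190.8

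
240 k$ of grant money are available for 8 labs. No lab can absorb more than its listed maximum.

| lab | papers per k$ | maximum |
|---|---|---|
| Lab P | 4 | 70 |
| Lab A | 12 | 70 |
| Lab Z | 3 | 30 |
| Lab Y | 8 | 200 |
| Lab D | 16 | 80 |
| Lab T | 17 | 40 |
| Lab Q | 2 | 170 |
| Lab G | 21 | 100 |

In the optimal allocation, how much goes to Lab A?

Order the labs by papers per k$: Lab G 21 > Lab T 17 > Lab D 16 > Lab A 12 > Lab Y 8 > Lab P 4 > Lab Z 3 > Lab Q 2.
Lab G: +100 to 100 (cap) ; 140 left.
Give Lab T 40 to hit its cap of 40 ; 100 left.
Lab D takes 80 to reach its cap of 80 ; 20 left.
Only 20 left; Lab A takes them to reach 20.

20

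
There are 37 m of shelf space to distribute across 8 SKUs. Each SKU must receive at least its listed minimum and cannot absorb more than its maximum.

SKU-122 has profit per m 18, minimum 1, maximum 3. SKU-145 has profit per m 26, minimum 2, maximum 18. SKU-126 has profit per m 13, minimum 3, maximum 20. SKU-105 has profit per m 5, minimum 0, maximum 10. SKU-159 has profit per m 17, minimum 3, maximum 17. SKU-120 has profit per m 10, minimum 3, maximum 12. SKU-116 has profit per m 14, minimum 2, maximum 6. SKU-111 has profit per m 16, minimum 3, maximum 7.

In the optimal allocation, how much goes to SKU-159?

Meeting every minimum uses 1+2+3+0+3+3+2+3 = 17 m, leaving 20.
Highest profit per m first: SKU-145 26 > SKU-122 18 > SKU-159 17 > SKU-111 16 > SKU-116 14 > SKU-126 13 > SKU-120 10 > SKU-105 5.
SKU-145: +16 to 18 (cap) — 4 left.
Give SKU-122 2 more to hit its cap of 3 — 2 left.
Only 2 left; SKU-159 takes them to reach 5.

5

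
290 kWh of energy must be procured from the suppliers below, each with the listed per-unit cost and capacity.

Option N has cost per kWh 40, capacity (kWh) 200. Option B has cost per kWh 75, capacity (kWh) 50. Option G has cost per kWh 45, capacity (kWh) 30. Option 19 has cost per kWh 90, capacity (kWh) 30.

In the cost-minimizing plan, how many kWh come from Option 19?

10

Fill from the cheapest supplier first.
Take 200 from Option N at 40 ; need 90 more.
Option G at 45: take all 30 kWh ; 60 still needed.
Take 50 from Option B at 75 ; need 10 more.
Option 19 at 90: take 10 of its 30 ; requirement met.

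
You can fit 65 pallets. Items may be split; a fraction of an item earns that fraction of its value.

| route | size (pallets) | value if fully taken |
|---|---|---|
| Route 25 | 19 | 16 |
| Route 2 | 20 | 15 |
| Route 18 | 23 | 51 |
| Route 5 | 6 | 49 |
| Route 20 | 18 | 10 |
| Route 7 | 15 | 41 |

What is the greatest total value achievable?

158.5

Best value per unit of size first: Route 5 49/6≈8.17, Route 7 41/15≈2.73, Route 18 51/23≈2.22, Route 25 16/19≈0.842, Route 2 15/20≈0.75, Route 20 10/18≈0.556.
Take all of Route 5 (6 pallets, value 49) → 59 pallets left.
Route 7: take in full, 15 pallets for value 41 → 44 left.
Route 18: take in full, 23 pallets for value 51 → 21 left.
Take all of Route 25 (19 pallets, value 16) → 2 pallets left.
Only 2 pallets remain; take 2/20 of Route 2 for value 15×2/20 = 1.5.
Total value = 158.5.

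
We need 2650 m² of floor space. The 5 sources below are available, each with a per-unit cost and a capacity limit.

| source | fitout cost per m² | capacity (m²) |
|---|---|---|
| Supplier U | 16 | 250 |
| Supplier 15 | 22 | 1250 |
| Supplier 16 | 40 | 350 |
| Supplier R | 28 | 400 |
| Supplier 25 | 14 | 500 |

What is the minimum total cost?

Fill from the cheapest source first.
Take 500 from Supplier 25 at 14 — need 2150 more.
Supplier U (16): use full 250 — 1900 m² to go.
Supplier 15 at 22: take all 1250 m² — 650 still needed.
Take 400 from Supplier R at 28 — need 250 more.
Supplier 16 at 40: take 250 of its 350 — requirement met.
Cost = 500×14 + 250×16 + 1250×22 + 400×28 + 250×40 = 59700.

59700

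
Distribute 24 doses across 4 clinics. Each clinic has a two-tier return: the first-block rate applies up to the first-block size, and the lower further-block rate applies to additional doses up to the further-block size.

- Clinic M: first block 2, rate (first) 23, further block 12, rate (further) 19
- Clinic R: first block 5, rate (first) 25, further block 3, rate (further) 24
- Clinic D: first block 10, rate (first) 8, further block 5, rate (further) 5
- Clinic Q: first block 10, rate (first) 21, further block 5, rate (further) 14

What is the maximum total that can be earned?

529

Order all 8 blocks by rate: Clinic R/tier1 25 > Clinic R/tier2 24 > Clinic M/tier1 23 > Clinic Q/tier1 21 > Clinic M/tier2 19 > Clinic Q/tier2 14 > Clinic D/tier1 8 > Clinic D/tier2 5.
Clinic R/tier1 (25): +5 ; 19 left.
Clinic R tier2 at 24: fill all 3 ; 16 left.
Clinic M/tier1 (23): +2 ; 14 left.
Fill Clinic Q tier1 block (10 at 21) ; 4 left.
Clinic M tier2 at 19: only 4 left, fill 4.
Total = 25×5 + 24×3 + 23×2 + 21×10 + 19×4 = 529.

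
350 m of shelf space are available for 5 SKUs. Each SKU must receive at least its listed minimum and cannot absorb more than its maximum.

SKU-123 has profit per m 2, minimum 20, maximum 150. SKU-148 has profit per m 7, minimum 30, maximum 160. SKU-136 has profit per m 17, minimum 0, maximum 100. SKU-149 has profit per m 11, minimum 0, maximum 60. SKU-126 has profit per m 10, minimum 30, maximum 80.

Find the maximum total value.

3830

Meeting every minimum uses 20+30+0+0+30 = 80 m, leaving 270.
Rank by profit per m: SKU-136 17 > SKU-149 11 > SKU-126 10 > SKU-148 7 > SKU-123 2.
Give SKU-136 100 more to hit its cap of 100 → 170 left.
SKU-149: +60 to 60 (cap) → 110 left.
SKU-126: +50 to 80 (cap) → 60 left.
SKU-148: +60 (room for 130) → 90. Pool exhausted.
Total = 2×20 + 7×90 + 17×100 + 11×60 + 10×80 = 3830.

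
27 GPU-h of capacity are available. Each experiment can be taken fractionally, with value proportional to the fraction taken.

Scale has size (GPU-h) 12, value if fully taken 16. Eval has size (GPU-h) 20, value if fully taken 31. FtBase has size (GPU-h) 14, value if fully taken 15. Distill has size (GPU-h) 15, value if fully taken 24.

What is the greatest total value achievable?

Sort by value density: Distill 24/15≈1.6, Eval 31/20≈1.55, Scale 16/12≈1.33, FtBase 15/14≈1.07.
Take all of Distill (15 GPU-h, value 24) — 12 GPU-h left.
12 GPU-h left: a 12/20 share of Eval gives 31×12/20 = 18.6.
Total value = 42.6.

42.6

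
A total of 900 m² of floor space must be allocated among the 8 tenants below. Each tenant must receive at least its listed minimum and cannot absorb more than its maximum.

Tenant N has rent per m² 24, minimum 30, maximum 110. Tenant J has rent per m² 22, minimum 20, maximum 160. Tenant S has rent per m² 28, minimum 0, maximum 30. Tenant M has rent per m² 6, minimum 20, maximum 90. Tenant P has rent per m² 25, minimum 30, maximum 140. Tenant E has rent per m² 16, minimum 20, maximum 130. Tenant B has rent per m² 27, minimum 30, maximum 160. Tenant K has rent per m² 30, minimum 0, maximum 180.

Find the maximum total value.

21940

Meeting every minimum uses 30+20+0+20+30+20+30+0 = 150 m², leaving 750.
Highest rent per m² first: Tenant K 30 > Tenant S 28 > Tenant B 27 > Tenant P 25 > Tenant N 24 > Tenant J 22 > Tenant E 16 > Tenant M 6.
Tenant K takes 180 more to reach its cap of 180 → 570 left.
Tenant S: +30 to 30 (cap) → 540 left.
Tenant B: +130 to 160 (cap) → 410 left.
Give Tenant P 110 more to hit its cap of 140 → 300 left.
Give Tenant N 80 more to hit its cap of 110 → 220 left.
Tenant J: +140 to 160 (cap) → 80 left.
Tenant E has room for 110 more but only 80 remain, so it gets 100.
Total = 24×110 + 22×160 + 28×30 + 6×20 + 25×140 + 16×100 + 27×160 + 30×180 = 21940.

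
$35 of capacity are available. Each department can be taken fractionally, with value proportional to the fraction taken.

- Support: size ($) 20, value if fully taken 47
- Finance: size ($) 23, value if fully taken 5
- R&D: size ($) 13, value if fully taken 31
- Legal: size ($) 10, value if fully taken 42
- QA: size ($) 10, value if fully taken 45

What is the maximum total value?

122.7

Rank by value-to-size ratio: QA 45/10≈4.5, Legal 42/10≈4.2, R&D 31/13≈2.38, Support 47/20≈2.35, Finance 5/23≈0.217.
All 10 $ of QA fit (value 45) ; 25 remain.
All 10 $ of Legal fit (value 42) ; 15 remain.
Take all of R&D (13 $, value 31) ; 2 $ left.
2 $ left: a 2/20 share of Support gives 47×2/20 = 4.7.
Total value = 122.7.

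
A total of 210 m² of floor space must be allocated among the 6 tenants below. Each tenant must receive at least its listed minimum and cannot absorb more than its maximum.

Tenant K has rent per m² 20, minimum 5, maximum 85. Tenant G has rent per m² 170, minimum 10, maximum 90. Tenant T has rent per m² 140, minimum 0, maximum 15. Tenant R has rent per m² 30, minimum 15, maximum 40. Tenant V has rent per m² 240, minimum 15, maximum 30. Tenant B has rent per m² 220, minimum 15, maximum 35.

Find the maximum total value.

Meeting every minimum uses 5+10+0+15+15+15 = 60 m², leaving 150.
Highest rent per m² first: Tenant V 240 > Tenant B 220 > Tenant G 170 > Tenant T 140 > Tenant R 30 > Tenant K 20.
Tenant V takes 15 more to reach its cap of 30 ; 135 left.
Give Tenant B 20 more to hit its cap of 35 ; 115 left.
Give Tenant G 80 more to hit its cap of 90 ; 35 left.
Tenant T takes 15 more to reach its cap of 15 ; 20 left.
Only 20 left; Tenant R takes them to reach 35.
Total = 20×5 + 170×90 + 140×15 + 30×35 + 240×30 + 220×35 = 33450.

33450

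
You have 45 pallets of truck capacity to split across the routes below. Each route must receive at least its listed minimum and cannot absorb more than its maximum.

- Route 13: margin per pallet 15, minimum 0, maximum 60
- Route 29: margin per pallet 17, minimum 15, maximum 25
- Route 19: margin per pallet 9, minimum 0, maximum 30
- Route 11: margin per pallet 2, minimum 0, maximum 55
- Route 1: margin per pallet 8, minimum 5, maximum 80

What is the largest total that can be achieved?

690

Meeting every minimum uses 0+15+0+0+5 = 20 pallets, leaving 25.
Rank by margin per pallet: Route 29 17 > Route 13 15 > Route 19 9 > Route 1 8 > Route 11 2.
Route 29 takes 10 more to reach its cap of 25 — 15 left.
Route 13 has room for 60 more but only 15 remain, so it gets 15.
Total = 15×15 + 17×25 + 8×5 = 690.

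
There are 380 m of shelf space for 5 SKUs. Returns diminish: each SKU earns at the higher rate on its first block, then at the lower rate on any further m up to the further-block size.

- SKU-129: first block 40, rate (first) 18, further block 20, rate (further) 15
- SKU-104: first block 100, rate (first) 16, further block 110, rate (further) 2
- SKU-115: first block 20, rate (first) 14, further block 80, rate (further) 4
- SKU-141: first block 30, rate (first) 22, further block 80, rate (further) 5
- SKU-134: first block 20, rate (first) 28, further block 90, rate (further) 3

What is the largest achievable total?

4800

Rank every tier by rate: SKU-134/first 28 > SKU-141/first 22 > SKU-129/first 18 > SKU-104/first 16 > SKU-129/second 15 > SKU-115/first 14 > SKU-141/second 5 > SKU-115/second 4 > SKU-134/second 3 > SKU-104/second 2.
SKU-134 first at 28: fill all 20 — 360 left.
SKU-141/first (22): +30 — 330 left.
Fill SKU-129 first block (40 at 18) — 290 left.
Fill SKU-104 first block (100 at 16) — 190 left.
SKU-129/second (15): +20 — 170 left.
Fill SKU-115 first block (20 at 14) — 150 left.
SKU-141 second at 5: fill all 80 — 70 left.
70 remain; put them into SKU-115 second at 4.
Total = 28×20 + 22×30 + 18×40 + 16×100 + 15×20 + 14×20 + 5×80 + 4×70 = 4800.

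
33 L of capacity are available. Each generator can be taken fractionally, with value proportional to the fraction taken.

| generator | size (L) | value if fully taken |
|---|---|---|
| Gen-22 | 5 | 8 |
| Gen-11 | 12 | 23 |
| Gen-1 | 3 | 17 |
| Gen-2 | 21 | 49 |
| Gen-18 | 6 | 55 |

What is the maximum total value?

126.75

Rank by value-to-size ratio: Gen-18 55/6≈9.17, Gen-1 17/3≈5.67, Gen-2 49/21≈2.33, Gen-11 23/12≈1.92, Gen-22 8/5≈1.6.
Take all of Gen-18 (6 L, value 55) — 27 L left.
All 3 L of Gen-1 fit (value 17) — 24 remain.
Gen-2: take in full, 21 L for value 49 — 3 left.
Only 3 L remain; take 3/12 of Gen-11 for value 23×3/12 = 5.75.
Total value = 126.75.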